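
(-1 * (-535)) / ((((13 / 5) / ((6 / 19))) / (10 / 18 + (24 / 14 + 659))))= 42969.15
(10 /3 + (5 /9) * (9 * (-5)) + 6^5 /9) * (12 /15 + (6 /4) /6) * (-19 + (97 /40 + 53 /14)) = -9049187 /800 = -11311.48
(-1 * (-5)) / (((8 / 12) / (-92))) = -690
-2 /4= -1 /2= -0.50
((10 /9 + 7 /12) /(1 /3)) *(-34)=-1037 /6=-172.83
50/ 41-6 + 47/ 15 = -1013/ 615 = -1.65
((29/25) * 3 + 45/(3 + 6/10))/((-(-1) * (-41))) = -799/2050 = -0.39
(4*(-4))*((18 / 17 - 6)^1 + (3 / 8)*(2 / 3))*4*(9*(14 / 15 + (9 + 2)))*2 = 5481696 / 85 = 64490.54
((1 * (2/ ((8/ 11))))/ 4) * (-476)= -327.25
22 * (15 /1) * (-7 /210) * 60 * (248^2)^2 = -2496609730560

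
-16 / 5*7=-112 / 5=-22.40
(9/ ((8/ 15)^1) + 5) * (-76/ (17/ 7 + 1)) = -23275/ 48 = -484.90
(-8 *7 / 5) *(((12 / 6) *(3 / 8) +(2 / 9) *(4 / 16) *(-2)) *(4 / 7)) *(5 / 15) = -184 / 135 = -1.36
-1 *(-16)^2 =-256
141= 141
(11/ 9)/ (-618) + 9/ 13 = 49915/ 72306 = 0.69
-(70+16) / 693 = -86 / 693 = -0.12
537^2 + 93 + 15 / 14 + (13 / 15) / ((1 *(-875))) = 7572155599 / 26250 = 288463.07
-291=-291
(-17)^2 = 289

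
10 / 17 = 0.59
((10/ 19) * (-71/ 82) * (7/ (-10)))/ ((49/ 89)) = 6319/ 10906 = 0.58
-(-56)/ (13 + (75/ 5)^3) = 2/ 121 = 0.02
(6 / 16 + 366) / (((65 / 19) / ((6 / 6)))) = 55689 / 520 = 107.09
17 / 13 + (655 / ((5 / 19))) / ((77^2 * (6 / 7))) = 118751 / 66066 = 1.80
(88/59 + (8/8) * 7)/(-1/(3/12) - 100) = -501/6136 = -0.08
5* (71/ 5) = 71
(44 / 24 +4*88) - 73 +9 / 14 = 281.48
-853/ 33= -25.85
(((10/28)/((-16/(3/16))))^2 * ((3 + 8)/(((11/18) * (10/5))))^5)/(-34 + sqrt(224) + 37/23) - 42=-235731712964583/5607239450624 - 7028307225 * sqrt(14)/1401809862656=-42.06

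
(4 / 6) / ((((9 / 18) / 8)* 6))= 16 / 9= 1.78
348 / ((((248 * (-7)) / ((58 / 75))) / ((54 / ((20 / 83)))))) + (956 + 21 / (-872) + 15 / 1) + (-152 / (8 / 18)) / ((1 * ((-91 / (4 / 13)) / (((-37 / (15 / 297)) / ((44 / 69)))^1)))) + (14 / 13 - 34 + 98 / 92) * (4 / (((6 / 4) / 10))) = -342515085962401 / 275817633000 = -1241.82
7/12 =0.58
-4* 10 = -40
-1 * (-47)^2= -2209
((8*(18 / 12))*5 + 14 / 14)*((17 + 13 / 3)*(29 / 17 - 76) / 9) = -1643584 / 153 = -10742.38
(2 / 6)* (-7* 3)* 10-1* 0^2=-70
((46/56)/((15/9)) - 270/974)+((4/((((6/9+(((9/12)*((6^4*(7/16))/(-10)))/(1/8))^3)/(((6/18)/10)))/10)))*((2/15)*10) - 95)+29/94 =-13410070410803898791/141941796544009140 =-94.48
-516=-516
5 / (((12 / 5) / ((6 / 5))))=2.50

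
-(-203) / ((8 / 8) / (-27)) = -5481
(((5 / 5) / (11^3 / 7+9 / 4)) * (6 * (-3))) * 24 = -12096 / 5387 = -2.25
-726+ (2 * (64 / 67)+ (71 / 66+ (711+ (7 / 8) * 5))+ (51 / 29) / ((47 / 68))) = -122819761 / 24108744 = -5.09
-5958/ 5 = -1191.60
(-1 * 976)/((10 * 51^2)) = -488/13005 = -0.04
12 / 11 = 1.09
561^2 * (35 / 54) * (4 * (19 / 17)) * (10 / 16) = 6839525 / 12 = 569960.42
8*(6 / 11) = 48 / 11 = 4.36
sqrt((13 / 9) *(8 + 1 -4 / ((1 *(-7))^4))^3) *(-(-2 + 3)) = -21605 *sqrt(280865) / 352947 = -32.44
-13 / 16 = -0.81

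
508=508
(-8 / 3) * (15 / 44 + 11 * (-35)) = 33850 / 33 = 1025.76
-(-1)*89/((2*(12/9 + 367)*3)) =0.04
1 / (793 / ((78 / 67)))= 6 / 4087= 0.00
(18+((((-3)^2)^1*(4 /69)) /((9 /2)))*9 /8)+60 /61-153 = -187842 /1403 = -133.89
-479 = -479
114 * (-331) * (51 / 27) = -213826 / 3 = -71275.33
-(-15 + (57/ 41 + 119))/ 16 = -4321/ 656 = -6.59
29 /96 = 0.30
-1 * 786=-786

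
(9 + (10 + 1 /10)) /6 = 191 /60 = 3.18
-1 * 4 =-4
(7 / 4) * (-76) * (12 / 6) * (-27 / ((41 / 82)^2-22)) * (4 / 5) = -38304 / 145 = -264.17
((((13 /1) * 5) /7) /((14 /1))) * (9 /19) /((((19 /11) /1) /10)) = 32175 /17689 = 1.82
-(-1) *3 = 3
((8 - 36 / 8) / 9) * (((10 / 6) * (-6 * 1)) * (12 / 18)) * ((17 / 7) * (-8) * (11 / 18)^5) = 13689335 / 3188646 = 4.29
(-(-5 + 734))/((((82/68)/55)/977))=-1331875710/41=-32484773.41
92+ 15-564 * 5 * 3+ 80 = -8273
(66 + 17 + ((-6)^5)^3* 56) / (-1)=26330359136173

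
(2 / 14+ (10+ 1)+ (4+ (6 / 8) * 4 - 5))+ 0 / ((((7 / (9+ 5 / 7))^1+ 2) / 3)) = 92 / 7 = 13.14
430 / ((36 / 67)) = 14405 / 18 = 800.28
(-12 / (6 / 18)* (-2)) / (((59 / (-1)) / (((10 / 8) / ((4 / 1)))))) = -45 / 118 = -0.38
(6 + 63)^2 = 4761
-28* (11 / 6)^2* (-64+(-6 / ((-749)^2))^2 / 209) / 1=46306954142738740 / 7688211837453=6023.11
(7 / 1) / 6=7 / 6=1.17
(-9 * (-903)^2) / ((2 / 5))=-36693405 / 2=-18346702.50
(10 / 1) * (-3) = -30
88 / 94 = 44 / 47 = 0.94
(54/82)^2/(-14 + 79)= 729/109265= 0.01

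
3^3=27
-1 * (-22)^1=22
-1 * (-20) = 20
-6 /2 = -3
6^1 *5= 30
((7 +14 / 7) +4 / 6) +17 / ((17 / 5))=44 / 3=14.67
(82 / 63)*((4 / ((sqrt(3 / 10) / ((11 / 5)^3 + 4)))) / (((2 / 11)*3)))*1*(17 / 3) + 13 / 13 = 1 + 56153108*sqrt(30) / 212625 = 1447.51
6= 6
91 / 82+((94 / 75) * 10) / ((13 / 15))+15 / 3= 21929 / 1066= 20.57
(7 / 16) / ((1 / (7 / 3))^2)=343 / 144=2.38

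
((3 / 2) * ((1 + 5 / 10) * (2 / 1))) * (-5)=-45 / 2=-22.50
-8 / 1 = -8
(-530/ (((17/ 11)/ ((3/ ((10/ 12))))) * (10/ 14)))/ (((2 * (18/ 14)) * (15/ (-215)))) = 2456762/ 255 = 9634.36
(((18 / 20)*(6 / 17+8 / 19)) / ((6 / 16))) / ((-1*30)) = -20 / 323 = -0.06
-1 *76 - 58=-134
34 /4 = 17 /2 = 8.50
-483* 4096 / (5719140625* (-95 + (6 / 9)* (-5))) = 0.00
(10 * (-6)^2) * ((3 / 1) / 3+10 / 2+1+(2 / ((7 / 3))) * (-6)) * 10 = 46800 / 7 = 6685.71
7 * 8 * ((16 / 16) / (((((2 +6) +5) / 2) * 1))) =112 / 13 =8.62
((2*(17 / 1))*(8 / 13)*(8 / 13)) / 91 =2176 / 15379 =0.14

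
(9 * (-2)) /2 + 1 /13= -116 /13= -8.92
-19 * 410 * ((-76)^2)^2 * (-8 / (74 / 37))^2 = -4158261616640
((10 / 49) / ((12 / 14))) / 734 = 5 / 15414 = 0.00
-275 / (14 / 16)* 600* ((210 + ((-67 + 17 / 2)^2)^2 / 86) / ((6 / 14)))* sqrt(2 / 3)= -860189371250* sqrt(6) / 43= -49000582365.77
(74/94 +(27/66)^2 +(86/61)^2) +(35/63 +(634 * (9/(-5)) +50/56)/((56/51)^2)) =-942.27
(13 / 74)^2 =169 / 5476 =0.03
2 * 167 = 334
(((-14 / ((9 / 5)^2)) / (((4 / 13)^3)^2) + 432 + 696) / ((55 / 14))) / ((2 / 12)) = -4602989377 / 760320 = -6054.02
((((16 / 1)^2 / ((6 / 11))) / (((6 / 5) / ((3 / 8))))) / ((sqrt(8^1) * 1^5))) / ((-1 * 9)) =-110 * sqrt(2) / 27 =-5.76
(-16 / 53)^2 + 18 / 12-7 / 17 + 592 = 56652189 / 95506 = 593.18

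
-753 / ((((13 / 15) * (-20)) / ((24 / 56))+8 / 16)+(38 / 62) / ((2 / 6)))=19.76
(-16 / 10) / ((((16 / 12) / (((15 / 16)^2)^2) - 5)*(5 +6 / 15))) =45000 / 497231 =0.09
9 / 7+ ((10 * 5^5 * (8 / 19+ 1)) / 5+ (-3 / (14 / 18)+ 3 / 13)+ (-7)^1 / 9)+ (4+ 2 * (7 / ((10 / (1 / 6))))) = 1382235989 / 155610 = 8882.69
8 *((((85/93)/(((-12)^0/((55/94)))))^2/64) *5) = 109278125/611380512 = 0.18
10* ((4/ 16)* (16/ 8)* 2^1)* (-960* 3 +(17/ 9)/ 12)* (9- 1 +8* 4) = -31102300/ 27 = -1151937.04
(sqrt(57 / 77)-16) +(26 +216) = sqrt(4389) / 77 +226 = 226.86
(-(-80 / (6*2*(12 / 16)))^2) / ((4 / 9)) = -1600 / 9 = -177.78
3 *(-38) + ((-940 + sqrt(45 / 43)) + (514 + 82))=-458 + 3 *sqrt(215) / 43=-456.98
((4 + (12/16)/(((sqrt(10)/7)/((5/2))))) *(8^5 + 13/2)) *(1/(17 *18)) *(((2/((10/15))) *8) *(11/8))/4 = 7201.99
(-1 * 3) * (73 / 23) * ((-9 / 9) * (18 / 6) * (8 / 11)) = 5256 / 253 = 20.77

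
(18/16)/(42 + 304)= 9/2768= 0.00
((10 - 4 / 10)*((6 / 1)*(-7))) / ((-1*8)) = 252 / 5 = 50.40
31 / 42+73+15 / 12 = 6299 / 84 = 74.99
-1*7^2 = -49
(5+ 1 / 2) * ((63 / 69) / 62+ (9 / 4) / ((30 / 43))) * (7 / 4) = 7114569 / 228160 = 31.18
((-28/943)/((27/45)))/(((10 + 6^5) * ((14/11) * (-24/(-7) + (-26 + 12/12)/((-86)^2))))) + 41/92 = 151364447497/339648164124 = 0.45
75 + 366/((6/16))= 1051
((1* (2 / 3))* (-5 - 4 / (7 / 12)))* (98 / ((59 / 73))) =-169652 / 177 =-958.49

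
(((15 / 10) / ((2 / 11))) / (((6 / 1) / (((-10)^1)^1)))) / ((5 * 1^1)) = -11 / 4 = -2.75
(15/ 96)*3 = 15/ 32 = 0.47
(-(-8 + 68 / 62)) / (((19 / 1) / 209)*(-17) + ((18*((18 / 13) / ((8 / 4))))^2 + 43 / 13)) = 198913 / 4525380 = 0.04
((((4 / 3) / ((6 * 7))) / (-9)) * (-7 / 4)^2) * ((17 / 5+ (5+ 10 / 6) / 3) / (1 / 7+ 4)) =-12397 / 845640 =-0.01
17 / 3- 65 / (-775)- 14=-8.25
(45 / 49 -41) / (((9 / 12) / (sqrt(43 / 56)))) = -1964*sqrt(602) / 1029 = -46.83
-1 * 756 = -756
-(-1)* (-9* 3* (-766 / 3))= 6894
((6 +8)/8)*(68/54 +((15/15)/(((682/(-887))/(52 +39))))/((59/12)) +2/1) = -39569887/1086426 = -36.42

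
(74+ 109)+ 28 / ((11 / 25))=2713 / 11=246.64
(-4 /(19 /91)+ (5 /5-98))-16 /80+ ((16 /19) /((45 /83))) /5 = -496102 /4275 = -116.05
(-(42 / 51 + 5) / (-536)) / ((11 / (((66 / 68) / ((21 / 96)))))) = 594 / 135541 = 0.00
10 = 10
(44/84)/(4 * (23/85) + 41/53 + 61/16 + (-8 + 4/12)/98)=5550160/59232487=0.09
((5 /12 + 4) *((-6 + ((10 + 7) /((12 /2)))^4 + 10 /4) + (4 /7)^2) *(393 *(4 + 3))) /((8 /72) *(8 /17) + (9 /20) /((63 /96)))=2296293695155 /2276352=1008760.37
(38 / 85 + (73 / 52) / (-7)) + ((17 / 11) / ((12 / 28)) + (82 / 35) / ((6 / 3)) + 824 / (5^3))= 11.62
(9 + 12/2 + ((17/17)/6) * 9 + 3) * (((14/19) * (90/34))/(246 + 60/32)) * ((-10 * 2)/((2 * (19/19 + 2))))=-109200/213503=-0.51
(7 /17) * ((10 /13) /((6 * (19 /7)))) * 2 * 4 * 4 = 7840 /12597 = 0.62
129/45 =43/15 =2.87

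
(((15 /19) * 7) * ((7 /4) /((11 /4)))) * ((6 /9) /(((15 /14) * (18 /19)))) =686 /297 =2.31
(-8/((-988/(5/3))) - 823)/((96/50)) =-15245825/35568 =-428.64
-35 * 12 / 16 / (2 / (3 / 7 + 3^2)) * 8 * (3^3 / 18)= -1485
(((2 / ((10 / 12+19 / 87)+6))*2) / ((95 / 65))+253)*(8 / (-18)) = -112.62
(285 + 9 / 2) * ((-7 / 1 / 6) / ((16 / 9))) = -12159 / 64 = -189.98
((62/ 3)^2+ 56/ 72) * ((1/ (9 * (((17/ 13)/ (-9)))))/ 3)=-50063/ 459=-109.07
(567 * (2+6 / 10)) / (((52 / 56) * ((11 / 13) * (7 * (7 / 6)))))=12636 / 55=229.75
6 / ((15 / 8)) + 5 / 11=3.65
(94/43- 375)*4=-64124/43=-1491.26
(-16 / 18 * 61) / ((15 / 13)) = -6344 / 135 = -46.99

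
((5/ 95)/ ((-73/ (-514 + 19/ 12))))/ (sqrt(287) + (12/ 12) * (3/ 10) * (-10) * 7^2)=-43043/ 16899208-6149 * sqrt(287)/ 354883368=-0.00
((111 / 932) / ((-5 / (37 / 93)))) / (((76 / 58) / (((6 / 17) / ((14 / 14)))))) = -119103 / 46660580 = -0.00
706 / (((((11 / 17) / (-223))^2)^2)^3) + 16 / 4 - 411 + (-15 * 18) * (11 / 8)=24883422036602900909809256329915829270730040271 / 12553713506884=1982156277738673667664650000000000.00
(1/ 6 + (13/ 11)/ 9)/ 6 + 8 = 9563/ 1188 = 8.05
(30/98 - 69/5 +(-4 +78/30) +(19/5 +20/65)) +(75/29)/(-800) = -31890067/2955680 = -10.79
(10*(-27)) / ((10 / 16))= -432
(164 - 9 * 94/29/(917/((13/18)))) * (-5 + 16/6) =-1453547/3799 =-382.61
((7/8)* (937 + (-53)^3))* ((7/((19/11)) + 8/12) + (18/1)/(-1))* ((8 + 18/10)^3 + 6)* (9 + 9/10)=153148064470401/9500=16120848891.62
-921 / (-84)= 307 / 28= 10.96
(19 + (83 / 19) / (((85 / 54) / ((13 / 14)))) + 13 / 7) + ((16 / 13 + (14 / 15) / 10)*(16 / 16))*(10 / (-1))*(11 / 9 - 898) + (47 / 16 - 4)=151060732661 / 12697776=11896.63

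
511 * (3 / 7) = 219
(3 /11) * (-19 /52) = -57 /572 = -0.10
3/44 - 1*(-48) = 2115/44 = 48.07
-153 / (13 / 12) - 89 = -2993 / 13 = -230.23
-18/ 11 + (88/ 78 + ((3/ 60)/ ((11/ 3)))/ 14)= -0.51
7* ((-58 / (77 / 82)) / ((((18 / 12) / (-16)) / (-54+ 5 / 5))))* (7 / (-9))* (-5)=-282316160 / 297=-950559.46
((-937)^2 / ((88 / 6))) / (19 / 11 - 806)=-74.43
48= 48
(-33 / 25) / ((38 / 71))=-2343 / 950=-2.47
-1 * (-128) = 128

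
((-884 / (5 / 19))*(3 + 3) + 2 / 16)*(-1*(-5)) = -806203 / 8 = -100775.38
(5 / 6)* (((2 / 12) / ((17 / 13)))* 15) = 1.59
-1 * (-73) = 73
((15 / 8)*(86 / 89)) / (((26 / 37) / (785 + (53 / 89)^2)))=74229624405 / 36658388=2024.90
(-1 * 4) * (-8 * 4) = 128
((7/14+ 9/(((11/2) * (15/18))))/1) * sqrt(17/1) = 271 * sqrt(17)/110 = 10.16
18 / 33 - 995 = -10939 / 11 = -994.45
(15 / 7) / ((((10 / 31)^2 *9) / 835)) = 160487 / 84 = 1910.56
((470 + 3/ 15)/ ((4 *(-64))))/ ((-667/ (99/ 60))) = 77583/ 17075200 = 0.00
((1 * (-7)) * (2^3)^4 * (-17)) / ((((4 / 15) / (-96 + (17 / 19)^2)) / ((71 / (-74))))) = 2230016893440 / 13357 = 166954922.02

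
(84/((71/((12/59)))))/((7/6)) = 864/4189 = 0.21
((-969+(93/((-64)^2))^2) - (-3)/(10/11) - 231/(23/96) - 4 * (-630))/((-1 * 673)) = -1138578369867/1298472632320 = -0.88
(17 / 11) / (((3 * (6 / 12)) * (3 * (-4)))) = -17 / 198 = -0.09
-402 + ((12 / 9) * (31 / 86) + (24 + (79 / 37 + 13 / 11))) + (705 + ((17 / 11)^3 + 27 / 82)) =174418363249 / 520934766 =334.82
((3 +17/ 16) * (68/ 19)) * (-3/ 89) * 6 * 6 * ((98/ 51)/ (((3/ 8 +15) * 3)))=-50960/ 69331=-0.74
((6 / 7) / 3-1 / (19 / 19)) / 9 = -5 / 63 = -0.08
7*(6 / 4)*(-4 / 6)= -7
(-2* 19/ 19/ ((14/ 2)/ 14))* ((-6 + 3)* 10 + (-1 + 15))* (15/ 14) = 480/ 7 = 68.57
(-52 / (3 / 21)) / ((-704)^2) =-91 / 123904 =-0.00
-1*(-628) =628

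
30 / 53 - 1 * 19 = -18.43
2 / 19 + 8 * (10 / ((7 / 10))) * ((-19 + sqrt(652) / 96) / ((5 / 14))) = -115518 / 19 + 20 * sqrt(163) / 3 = -5994.78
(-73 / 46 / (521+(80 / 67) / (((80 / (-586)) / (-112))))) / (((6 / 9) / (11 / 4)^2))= -591811 / 49331136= -0.01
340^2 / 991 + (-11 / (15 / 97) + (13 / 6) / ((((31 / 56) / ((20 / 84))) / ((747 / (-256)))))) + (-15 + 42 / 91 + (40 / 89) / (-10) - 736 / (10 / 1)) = -1548685484623 / 34122429120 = -45.39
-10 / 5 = -2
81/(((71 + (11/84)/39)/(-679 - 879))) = -413424648/232607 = -1777.35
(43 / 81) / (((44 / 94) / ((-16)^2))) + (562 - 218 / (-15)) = 3861896 / 4455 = 866.87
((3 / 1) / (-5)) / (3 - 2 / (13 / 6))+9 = 392 / 45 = 8.71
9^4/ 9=729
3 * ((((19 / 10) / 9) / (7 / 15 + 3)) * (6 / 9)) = 19 / 156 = 0.12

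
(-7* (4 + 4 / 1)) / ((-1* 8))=7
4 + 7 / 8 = 39 / 8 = 4.88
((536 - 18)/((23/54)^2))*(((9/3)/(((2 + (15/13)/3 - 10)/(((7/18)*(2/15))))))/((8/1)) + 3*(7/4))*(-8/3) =-1162510104/29095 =-39955.67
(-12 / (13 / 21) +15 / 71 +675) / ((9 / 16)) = 3228416 / 2769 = 1165.91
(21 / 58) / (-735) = -1 / 2030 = -0.00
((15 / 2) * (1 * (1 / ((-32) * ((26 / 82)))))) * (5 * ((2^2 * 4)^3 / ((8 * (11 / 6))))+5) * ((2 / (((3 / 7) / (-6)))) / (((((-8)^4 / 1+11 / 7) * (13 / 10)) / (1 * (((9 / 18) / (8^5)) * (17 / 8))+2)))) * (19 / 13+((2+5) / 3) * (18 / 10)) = 95755483463675 / 1553106993152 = 61.65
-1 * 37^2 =-1369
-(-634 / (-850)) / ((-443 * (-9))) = -317 / 1694475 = -0.00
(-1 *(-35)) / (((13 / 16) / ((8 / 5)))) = 896 / 13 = 68.92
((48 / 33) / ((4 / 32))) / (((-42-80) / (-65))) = 4160 / 671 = 6.20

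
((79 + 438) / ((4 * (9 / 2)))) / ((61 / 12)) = 1034 / 183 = 5.65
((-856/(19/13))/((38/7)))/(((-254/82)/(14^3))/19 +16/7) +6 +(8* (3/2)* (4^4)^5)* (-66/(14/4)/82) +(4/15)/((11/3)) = -4446041550558019898840938/1465313010315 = -3034192366586.75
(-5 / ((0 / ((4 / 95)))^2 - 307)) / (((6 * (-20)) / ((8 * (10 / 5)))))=-0.00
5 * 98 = 490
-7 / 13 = -0.54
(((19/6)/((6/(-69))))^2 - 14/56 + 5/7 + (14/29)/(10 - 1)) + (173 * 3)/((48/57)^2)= 962814445/467712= 2058.56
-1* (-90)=90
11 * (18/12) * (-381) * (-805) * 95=961520175/2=480760087.50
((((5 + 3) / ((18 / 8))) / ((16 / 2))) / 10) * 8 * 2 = 32 / 45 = 0.71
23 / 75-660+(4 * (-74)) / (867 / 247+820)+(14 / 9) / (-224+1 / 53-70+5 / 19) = -4467458784642854 / 6768281477025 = -660.06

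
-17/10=-1.70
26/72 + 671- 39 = 22765/36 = 632.36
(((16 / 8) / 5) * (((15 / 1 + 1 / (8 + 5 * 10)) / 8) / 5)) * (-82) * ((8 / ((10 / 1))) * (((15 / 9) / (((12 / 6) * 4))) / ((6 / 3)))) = -35711 / 34800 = -1.03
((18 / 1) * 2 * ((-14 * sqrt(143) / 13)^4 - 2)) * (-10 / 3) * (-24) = 13386234240 / 169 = 79208486.63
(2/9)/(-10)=-1/45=-0.02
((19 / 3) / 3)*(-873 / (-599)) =1843 / 599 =3.08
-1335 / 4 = -333.75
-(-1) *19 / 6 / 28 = 0.11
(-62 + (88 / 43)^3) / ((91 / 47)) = -199654214 / 7235137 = -27.60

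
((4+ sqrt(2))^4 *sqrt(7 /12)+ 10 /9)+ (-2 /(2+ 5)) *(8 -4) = -2 /63+ 48 *sqrt(42)+ 226 *sqrt(21) /3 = 656.26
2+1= 3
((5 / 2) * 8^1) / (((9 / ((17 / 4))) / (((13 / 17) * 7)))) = 50.56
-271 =-271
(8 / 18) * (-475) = -211.11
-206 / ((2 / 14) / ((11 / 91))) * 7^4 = -418512.77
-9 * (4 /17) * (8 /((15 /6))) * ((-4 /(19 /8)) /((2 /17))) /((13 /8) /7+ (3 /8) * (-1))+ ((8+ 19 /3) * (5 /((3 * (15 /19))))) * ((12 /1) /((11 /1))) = -6076228 /9405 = -646.06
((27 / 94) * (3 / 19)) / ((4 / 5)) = 405 / 7144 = 0.06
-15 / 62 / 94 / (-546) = 5 / 1060696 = 0.00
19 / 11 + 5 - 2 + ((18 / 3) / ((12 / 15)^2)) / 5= 581 / 88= 6.60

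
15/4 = 3.75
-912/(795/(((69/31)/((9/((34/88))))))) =-29716/271095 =-0.11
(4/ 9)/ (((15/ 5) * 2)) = 2/ 27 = 0.07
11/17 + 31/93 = 50/51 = 0.98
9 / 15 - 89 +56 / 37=-16074 / 185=-86.89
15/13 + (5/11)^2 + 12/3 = 8432/1573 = 5.36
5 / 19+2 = 43 / 19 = 2.26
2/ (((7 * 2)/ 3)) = 3/ 7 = 0.43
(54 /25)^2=2916 /625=4.67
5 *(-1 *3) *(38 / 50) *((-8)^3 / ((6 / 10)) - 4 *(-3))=47956 / 5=9591.20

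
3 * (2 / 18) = 1 / 3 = 0.33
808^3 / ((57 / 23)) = 12132824576 / 57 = 212856571.51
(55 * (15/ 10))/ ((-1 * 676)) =-165/ 1352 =-0.12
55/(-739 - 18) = -55/757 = -0.07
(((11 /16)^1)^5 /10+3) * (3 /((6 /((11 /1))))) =347801641 /20971520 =16.58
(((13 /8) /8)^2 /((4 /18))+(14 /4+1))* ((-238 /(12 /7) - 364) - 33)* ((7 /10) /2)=-878.76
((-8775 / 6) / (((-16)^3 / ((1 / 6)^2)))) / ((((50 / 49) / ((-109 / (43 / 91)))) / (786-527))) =-1636466377 / 2818048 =-580.71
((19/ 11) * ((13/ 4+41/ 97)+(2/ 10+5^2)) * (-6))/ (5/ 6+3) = -9578223/ 122705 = -78.06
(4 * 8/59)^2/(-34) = -512/59177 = -0.01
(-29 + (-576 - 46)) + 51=-600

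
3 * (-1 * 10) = -30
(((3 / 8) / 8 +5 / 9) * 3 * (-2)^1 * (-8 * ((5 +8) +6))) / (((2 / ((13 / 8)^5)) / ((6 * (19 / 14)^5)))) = 6061328784064151 / 70493667328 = 85984.02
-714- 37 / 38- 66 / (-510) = -2308947 / 3230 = -714.84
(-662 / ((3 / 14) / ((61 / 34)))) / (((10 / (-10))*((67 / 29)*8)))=299.88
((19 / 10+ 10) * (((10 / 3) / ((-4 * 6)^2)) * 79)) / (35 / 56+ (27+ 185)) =1343 / 52488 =0.03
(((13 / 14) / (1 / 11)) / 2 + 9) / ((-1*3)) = -395 / 84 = -4.70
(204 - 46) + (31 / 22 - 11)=3265 / 22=148.41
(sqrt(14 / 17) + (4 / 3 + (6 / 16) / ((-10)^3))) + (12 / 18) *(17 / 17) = sqrt(238) / 17 + 15997 / 8000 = 2.91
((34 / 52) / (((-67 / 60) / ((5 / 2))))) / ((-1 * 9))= 425 / 2613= 0.16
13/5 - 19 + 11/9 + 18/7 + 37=7684/315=24.39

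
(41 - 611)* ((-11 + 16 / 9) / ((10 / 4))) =6308 / 3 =2102.67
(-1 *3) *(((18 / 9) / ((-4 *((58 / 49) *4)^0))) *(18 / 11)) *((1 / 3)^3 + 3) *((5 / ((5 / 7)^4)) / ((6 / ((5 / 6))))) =98441 / 4950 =19.89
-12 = -12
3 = 3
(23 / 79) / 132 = 0.00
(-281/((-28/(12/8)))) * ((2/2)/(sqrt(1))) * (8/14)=843/98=8.60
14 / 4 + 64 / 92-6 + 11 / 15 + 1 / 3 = -509 / 690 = -0.74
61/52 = 1.17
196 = 196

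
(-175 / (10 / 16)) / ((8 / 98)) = -3430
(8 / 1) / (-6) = -4 / 3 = -1.33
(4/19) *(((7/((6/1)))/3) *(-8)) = -0.65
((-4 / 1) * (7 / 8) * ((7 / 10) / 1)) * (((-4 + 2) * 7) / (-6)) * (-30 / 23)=343 / 46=7.46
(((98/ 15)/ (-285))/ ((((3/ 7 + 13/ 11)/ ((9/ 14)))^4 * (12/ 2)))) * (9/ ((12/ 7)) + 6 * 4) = -0.00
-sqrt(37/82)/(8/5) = -5 * sqrt(3034)/656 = -0.42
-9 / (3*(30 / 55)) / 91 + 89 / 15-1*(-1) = 18763 / 2730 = 6.87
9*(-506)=-4554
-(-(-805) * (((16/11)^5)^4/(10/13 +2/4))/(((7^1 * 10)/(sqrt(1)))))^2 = -130659707879020051790327627729668418240260025274597376/492873293137436115166135087220027463872998689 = -265097966.76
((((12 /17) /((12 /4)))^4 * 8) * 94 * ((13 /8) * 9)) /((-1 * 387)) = -312832 /3591403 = -0.09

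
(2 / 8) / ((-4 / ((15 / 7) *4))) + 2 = 41 / 28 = 1.46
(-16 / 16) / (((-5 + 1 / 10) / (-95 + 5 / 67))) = -63600 / 3283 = -19.37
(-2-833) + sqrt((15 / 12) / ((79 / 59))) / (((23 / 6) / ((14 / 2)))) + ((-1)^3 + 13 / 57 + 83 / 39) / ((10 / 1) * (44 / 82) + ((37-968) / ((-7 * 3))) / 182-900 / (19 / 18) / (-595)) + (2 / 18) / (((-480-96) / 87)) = -73458287358371 / 87992523072 + 21 * sqrt(23305) / 1817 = -833.06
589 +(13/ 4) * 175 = 4631/ 4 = 1157.75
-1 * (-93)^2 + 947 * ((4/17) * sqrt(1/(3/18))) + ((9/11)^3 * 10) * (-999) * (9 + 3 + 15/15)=-106187049/1331 + 3788 * sqrt(6)/17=-79234.10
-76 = -76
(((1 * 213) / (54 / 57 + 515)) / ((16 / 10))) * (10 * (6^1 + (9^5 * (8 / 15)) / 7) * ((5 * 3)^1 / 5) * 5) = 23929000425 / 137242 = 174356.25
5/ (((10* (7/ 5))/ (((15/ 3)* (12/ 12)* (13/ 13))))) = 25/ 14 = 1.79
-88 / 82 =-44 / 41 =-1.07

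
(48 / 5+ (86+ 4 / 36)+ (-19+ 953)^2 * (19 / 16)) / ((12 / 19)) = 3543183137 / 2160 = 1640362.56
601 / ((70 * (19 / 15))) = 6.78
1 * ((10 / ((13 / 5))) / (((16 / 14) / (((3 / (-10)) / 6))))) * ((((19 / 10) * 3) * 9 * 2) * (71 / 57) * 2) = -4473 / 104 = -43.01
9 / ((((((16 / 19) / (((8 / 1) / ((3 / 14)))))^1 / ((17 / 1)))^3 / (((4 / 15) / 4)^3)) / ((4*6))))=92468044648 / 3375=27397939.15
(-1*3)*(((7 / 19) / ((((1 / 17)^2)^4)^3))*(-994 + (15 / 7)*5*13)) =320671800075051004023487100000000.00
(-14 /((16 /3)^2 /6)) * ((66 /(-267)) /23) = 2079 /65504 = 0.03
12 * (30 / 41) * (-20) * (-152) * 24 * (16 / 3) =3416663.41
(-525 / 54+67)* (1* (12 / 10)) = 1031 / 15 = 68.73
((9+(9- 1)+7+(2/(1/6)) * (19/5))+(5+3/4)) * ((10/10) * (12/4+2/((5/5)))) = 1507/4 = 376.75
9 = 9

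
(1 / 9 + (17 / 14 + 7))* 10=5245 / 63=83.25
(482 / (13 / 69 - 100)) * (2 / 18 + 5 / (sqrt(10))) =-16629 * sqrt(10) / 6887 - 11086 / 20661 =-8.17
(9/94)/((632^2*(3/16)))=3/2346616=0.00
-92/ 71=-1.30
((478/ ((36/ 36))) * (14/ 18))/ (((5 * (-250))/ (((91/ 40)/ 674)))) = -152243/ 151650000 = -0.00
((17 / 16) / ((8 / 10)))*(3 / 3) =85 / 64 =1.33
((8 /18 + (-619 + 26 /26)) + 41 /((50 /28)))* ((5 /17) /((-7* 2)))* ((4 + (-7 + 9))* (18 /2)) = 57336 /85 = 674.54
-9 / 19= -0.47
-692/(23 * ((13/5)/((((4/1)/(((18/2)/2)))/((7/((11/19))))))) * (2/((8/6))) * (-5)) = 121792/1073709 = 0.11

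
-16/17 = -0.94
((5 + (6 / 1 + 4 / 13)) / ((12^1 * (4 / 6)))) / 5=147 / 520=0.28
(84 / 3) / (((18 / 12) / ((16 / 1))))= 896 / 3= 298.67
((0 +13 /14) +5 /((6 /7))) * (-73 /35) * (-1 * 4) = 41464 /735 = 56.41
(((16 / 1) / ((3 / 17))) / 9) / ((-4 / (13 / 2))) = -442 / 27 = -16.37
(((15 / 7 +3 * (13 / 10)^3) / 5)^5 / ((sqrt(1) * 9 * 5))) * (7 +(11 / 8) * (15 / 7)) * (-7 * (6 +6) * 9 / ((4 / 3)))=-4281720603881310440046067941 / 2100875000000000000000000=-2038.07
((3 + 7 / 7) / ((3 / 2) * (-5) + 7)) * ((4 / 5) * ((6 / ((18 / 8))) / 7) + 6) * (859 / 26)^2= -976954444 / 17745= -55055.20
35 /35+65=66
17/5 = 3.40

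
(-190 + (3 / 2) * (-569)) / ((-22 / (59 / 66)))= 123133 / 2904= 42.40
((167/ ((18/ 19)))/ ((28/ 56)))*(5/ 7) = 15865/ 63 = 251.83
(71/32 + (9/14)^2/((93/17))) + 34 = 1764193/48608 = 36.29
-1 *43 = -43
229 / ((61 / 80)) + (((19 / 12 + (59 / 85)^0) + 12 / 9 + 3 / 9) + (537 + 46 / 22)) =2264407 / 2684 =843.67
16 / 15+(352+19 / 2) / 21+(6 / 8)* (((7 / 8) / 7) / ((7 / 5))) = 8807 / 480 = 18.35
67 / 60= 1.12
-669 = -669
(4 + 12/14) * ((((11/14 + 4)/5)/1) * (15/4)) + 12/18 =18.10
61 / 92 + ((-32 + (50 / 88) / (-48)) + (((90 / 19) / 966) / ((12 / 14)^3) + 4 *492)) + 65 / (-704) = 121864267 / 62928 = 1936.57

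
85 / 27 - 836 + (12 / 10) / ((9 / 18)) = -112111 / 135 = -830.45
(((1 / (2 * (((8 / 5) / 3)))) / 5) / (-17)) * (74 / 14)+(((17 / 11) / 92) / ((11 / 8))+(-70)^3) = -1817499620177 / 5298832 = -343000.05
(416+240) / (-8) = -82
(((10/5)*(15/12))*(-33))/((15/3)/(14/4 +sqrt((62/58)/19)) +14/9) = -53710965/1945024 - 13365*sqrt(17081)/1945024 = -28.51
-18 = -18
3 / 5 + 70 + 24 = 473 / 5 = 94.60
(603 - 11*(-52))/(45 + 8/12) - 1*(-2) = 3799/137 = 27.73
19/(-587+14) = -19/573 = -0.03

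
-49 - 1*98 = -147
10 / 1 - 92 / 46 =8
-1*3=-3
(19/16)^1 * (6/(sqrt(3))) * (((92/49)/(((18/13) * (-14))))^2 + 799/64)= 144777098605 * sqrt(3)/4879139328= 51.39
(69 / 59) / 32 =69 / 1888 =0.04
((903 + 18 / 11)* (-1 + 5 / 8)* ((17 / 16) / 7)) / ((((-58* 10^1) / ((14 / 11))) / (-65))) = -6597513 / 898304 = -7.34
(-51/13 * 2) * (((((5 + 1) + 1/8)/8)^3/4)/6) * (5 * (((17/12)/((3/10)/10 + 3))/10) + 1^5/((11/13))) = -56618934197/272602497024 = -0.21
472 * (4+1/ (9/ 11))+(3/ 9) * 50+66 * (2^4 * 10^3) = 9526334/ 9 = 1058481.56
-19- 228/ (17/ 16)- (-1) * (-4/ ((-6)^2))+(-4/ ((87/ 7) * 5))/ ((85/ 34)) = -25925956/ 110925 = -233.73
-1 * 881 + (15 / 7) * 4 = -6107 / 7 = -872.43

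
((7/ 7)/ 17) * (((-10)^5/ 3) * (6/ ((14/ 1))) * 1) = -100000/ 119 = -840.34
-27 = -27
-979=-979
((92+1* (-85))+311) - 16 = 302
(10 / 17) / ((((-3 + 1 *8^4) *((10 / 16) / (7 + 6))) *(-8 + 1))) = -208 / 487067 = -0.00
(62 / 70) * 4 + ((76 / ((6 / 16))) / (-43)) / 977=15606812 / 4411155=3.54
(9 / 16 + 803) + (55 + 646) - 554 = 15209 / 16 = 950.56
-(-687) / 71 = 9.68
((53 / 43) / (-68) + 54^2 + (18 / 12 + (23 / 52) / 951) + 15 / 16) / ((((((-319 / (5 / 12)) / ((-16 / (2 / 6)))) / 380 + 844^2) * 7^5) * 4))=200448406199725 / 3289197479006558369796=0.00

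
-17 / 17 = -1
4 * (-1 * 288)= -1152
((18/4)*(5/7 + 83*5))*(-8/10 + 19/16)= 81189/112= 724.90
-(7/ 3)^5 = -16807/ 243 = -69.16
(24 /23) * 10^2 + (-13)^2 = 6287 /23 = 273.35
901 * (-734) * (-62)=41002708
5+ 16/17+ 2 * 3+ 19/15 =3368/255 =13.21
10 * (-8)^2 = 640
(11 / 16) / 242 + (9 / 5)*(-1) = -3163 / 1760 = -1.80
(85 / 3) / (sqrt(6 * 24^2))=0.48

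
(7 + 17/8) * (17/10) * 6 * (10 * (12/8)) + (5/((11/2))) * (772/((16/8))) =153739/88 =1747.03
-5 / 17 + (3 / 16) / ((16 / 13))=-617 / 4352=-0.14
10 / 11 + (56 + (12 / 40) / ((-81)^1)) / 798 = 2320909 / 2370060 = 0.98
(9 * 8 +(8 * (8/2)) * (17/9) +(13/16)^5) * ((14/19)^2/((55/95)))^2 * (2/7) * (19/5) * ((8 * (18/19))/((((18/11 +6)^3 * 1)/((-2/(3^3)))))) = -13785686519/86235217920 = -0.16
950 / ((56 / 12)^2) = 4275 / 98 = 43.62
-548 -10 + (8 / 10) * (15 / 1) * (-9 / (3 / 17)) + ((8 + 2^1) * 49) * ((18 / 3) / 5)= -582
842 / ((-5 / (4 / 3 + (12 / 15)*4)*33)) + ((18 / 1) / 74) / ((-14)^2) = -415198237 / 17948700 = -23.13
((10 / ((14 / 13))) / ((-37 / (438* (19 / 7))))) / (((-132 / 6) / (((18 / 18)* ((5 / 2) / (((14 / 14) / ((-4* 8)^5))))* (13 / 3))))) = -98315744051200 / 19943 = -4929837238.69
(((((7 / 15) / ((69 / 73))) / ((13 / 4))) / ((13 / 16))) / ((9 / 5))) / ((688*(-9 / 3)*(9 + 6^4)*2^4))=-511 / 212011672860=-0.00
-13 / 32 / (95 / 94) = -611 / 1520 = -0.40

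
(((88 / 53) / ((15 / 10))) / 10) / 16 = 11 / 1590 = 0.01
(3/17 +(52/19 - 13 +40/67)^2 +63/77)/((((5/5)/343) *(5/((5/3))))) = 9815169345667/909116769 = 10796.38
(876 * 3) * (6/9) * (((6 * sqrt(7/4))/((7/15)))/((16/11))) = 108405 * sqrt(7)/14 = 20486.62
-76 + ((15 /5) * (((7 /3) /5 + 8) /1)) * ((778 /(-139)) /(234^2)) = -1446155363 /19027710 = -76.00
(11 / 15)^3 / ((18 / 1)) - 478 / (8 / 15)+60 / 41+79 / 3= -4326090733 / 4981500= -868.43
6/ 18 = 1/ 3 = 0.33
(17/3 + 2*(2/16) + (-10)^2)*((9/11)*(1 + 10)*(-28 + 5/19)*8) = -4018902/19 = -211521.16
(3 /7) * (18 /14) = 27 /49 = 0.55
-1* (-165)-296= -131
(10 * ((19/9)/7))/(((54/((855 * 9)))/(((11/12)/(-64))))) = -99275/16128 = -6.16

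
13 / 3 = 4.33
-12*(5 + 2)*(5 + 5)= -840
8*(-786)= -6288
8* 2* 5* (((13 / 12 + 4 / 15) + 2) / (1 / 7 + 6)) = 1876 / 43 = 43.63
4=4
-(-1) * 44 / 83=44 / 83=0.53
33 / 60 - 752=-15029 / 20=-751.45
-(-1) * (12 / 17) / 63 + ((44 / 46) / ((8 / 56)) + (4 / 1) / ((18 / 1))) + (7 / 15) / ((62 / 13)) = 53659241 / 7636230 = 7.03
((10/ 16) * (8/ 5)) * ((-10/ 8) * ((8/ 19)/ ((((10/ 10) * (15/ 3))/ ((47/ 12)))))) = -47/ 114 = -0.41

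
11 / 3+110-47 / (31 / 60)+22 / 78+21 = 53173 / 1209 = 43.98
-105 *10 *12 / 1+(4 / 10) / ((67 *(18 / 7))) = -37988993 / 3015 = -12600.00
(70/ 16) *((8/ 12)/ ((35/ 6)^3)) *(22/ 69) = 132/ 28175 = 0.00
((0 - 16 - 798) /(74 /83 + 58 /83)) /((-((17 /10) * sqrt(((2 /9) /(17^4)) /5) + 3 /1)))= 998458875 /5852249 - 261035 * sqrt(10) /11704498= 170.54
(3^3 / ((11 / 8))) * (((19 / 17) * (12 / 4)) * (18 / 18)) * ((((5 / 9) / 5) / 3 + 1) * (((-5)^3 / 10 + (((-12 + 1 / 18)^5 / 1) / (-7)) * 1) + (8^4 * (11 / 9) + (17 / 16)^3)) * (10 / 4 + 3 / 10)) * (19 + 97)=23583817240610557 / 26768880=881016211.38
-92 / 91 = -1.01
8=8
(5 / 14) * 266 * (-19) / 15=-361 / 3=-120.33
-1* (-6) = 6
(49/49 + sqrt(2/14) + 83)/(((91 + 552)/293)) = 293 * sqrt(7)/4501 + 24612/643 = 38.45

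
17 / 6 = 2.83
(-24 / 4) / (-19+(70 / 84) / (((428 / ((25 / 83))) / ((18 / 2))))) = 426288 / 1349537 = 0.32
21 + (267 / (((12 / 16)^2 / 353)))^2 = 252679139773 / 9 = 28075459974.78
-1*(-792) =792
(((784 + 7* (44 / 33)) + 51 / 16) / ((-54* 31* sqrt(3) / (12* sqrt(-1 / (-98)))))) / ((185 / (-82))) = 1567553* sqrt(6) / 26013960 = 0.15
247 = 247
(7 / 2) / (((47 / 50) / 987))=3675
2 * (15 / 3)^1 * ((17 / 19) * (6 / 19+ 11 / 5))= 22.51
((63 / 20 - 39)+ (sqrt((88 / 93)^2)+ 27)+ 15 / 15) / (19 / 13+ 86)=-0.08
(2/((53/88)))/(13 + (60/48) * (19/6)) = 384/1961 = 0.20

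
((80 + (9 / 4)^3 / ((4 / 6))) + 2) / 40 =12683 / 5120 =2.48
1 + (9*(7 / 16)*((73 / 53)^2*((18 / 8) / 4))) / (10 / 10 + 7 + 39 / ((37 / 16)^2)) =19191653711 / 15055161344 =1.27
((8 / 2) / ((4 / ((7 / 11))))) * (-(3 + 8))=-7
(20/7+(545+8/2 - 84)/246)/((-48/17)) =-46325/27552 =-1.68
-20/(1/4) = -80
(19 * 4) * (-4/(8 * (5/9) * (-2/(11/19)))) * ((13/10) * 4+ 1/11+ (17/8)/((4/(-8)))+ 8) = 17901/100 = 179.01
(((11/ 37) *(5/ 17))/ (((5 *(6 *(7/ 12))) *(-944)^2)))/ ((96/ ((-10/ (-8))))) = 55/ 753344987136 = 0.00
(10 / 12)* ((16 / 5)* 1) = 8 / 3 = 2.67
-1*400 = -400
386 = 386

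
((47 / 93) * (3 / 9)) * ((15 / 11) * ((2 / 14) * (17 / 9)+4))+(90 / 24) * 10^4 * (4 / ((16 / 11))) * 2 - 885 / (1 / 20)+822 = 12204899243 / 64449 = 189372.98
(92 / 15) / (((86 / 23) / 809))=855922 / 645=1327.01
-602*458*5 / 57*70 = -96500600 / 57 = -1692992.98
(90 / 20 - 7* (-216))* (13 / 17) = 39429 / 34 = 1159.68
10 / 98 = 5 / 49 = 0.10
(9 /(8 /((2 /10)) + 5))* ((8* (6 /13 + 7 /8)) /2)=139 /130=1.07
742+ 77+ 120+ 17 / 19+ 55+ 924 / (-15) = 88663 / 95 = 933.29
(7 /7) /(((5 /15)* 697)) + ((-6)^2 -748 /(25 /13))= -6150253 /17425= -352.96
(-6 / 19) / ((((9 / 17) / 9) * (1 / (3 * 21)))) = -6426 / 19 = -338.21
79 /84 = 0.94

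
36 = 36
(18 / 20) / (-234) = -1 / 260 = -0.00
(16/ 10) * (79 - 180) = -808/ 5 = -161.60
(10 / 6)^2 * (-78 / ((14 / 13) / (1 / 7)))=-4225 / 147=-28.74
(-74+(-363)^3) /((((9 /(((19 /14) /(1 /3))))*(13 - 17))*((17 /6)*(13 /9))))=8179309791 /6188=1321801.84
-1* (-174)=174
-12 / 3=-4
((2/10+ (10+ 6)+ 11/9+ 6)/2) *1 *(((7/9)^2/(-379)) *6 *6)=-103292/153495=-0.67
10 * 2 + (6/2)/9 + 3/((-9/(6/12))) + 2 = 133/6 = 22.17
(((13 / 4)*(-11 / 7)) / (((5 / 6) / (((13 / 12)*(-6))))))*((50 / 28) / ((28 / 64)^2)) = 892320 / 2401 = 371.65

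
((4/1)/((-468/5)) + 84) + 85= 19768/117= 168.96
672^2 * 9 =4064256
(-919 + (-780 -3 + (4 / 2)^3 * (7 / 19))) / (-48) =16141 / 456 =35.40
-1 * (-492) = 492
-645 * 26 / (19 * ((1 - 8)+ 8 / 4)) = 3354 / 19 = 176.53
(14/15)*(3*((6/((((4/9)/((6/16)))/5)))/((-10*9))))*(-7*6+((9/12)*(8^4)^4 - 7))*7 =-93097848547027863/80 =-1163723106837848.29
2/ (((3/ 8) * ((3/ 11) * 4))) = 44/ 9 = 4.89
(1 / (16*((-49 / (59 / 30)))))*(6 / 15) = -59 / 58800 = -0.00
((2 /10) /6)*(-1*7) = -7 /30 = -0.23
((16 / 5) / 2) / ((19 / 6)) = 48 / 95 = 0.51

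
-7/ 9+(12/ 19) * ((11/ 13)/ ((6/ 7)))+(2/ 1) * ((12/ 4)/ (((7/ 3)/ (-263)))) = -10526083/ 15561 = -676.44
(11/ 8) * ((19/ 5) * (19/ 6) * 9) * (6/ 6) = 11913/ 80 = 148.91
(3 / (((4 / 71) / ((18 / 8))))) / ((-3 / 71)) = -45369 / 16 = -2835.56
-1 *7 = -7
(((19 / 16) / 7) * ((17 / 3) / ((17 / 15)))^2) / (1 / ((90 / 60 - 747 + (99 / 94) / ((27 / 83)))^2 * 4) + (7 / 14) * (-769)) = -5202915483475 / 471701793928316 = -0.01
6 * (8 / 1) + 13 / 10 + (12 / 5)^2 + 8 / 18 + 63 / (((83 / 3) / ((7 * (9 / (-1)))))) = -3285059 / 37350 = -87.95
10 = 10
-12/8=-3/2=-1.50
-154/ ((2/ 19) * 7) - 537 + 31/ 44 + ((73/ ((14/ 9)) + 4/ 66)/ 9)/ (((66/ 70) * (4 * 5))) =-58415417/ 78408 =-745.02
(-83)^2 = 6889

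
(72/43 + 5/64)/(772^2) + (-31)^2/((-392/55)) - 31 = -13327637133145/80367250432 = -165.83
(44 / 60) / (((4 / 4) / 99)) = 363 / 5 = 72.60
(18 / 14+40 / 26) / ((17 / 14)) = 514 / 221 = 2.33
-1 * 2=-2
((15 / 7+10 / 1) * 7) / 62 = 85 / 62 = 1.37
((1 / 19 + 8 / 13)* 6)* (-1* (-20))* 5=99000 / 247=400.81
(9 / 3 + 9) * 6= 72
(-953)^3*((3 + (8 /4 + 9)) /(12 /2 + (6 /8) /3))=-48469297912 /25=-1938771916.48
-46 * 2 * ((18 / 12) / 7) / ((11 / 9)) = -1242 / 77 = -16.13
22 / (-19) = -1.16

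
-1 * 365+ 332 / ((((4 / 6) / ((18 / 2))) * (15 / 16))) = 22079 / 5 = 4415.80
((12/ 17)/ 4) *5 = 15/ 17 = 0.88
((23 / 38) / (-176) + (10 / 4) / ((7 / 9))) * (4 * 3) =450957 / 11704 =38.53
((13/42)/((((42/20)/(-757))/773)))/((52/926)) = -1354647715/882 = -1535881.76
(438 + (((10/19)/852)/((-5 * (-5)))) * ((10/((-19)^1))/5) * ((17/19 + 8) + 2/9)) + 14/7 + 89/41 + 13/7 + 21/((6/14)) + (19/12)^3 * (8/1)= 26404799679367/50315703480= 524.78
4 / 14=2 / 7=0.29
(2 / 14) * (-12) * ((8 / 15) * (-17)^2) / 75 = -9248 / 2625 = -3.52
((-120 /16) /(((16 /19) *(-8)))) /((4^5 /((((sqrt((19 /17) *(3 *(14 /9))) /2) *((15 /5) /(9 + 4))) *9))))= 2565 *sqrt(13566) /115867648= 0.00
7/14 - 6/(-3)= 5/2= 2.50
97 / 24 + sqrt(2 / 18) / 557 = 54037 / 13368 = 4.04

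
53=53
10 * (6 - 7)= -10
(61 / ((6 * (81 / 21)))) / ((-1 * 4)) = -427 / 648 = -0.66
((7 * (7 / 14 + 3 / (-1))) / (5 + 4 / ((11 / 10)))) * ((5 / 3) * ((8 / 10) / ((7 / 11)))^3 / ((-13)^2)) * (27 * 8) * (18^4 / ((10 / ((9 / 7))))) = -15935135090688 / 137671625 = -115747.42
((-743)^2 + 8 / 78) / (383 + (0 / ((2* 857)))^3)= 21529915 / 14937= 1441.38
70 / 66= 35 / 33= 1.06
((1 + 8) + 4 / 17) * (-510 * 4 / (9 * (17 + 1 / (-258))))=-108016 / 877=-123.17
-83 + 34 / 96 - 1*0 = -3967 / 48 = -82.65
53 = 53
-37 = -37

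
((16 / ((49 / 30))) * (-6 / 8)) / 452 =-90 / 5537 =-0.02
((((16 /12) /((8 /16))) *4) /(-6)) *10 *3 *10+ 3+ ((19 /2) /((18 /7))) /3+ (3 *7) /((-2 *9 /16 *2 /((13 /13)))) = -58151 /108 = -538.44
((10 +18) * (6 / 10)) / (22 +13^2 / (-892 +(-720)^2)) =14490224 / 18975575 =0.76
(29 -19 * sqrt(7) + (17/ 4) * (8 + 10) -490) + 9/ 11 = -8441/ 22 -19 * sqrt(7) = -433.95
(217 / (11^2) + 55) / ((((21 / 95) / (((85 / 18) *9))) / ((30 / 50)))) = 5549140 / 847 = 6551.52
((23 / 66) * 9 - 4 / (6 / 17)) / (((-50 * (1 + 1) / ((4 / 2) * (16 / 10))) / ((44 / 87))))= 4328 / 32625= 0.13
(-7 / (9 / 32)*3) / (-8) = 28 / 3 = 9.33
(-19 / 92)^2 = 361 / 8464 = 0.04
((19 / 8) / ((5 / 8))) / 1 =19 / 5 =3.80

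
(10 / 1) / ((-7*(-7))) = 10 / 49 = 0.20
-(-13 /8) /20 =13 /160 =0.08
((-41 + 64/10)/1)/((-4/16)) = 692/5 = 138.40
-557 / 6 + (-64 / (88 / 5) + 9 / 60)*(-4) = -78.89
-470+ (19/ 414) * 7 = -194447/ 414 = -469.68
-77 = -77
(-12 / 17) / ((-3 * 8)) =1 / 34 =0.03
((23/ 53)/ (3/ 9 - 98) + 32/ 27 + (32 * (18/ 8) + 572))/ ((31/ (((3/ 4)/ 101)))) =270513317/ 1750366764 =0.15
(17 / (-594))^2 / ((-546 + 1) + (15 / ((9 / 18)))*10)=-289 / 86444820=-0.00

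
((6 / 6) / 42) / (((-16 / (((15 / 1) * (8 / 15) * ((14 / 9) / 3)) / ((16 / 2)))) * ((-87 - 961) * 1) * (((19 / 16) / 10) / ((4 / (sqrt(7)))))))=5 * sqrt(7) / 1411263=0.00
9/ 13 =0.69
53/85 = 0.62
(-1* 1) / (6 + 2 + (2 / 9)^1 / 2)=-9 / 73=-0.12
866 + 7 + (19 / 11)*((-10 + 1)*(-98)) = 26361 / 11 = 2396.45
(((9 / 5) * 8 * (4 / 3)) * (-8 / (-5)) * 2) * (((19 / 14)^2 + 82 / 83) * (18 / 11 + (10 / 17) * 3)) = 204415488 / 345695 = 591.32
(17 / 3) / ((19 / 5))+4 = 313 / 57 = 5.49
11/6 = 1.83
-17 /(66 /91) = -1547 /66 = -23.44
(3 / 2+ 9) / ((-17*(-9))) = 7 / 102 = 0.07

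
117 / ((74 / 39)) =4563 / 74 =61.66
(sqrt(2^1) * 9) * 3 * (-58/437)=-5.07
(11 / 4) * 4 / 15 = 11 / 15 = 0.73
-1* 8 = -8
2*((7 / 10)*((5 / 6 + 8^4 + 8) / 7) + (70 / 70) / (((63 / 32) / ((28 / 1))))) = 76447 / 90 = 849.41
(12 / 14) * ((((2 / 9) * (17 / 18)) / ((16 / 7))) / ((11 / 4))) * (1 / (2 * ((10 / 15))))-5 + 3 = -1.98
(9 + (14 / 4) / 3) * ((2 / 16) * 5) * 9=915 / 16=57.19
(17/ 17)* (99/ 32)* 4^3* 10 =1980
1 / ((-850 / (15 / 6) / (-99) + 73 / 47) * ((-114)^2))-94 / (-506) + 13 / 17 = 5956296327 / 6266539796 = 0.95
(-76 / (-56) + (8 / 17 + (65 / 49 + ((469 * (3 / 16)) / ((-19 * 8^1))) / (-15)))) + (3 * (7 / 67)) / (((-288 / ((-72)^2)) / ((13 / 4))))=-10276968321 / 678661760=-15.14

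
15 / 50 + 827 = 827.30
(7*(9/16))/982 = 0.00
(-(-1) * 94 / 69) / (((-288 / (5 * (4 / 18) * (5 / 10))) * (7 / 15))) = -1175 / 208656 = -0.01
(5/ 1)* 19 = 95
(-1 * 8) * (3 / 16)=-3 / 2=-1.50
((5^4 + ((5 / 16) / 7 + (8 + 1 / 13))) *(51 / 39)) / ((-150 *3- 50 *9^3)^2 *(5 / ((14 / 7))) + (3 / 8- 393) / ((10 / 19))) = 8706125 / 35795206155527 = 0.00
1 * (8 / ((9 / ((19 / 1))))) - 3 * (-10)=422 / 9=46.89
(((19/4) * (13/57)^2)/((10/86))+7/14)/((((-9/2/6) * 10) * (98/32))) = -71816/628425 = -0.11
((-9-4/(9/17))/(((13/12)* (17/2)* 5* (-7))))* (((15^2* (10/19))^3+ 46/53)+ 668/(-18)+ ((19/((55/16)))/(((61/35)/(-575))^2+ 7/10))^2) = 85307.71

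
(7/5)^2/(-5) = -49/125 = -0.39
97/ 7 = 13.86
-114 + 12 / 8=-225 / 2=-112.50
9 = 9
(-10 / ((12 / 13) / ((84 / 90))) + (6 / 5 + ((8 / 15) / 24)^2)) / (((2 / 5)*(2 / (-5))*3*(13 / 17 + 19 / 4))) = 306748 / 91125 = 3.37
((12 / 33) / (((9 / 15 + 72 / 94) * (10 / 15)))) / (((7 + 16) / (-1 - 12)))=-6110 / 27071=-0.23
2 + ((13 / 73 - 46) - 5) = -3564 / 73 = -48.82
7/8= 0.88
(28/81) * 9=28/9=3.11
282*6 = 1692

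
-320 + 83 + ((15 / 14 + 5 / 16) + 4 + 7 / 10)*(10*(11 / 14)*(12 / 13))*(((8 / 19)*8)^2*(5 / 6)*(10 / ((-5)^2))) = -16123361 / 229957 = -70.11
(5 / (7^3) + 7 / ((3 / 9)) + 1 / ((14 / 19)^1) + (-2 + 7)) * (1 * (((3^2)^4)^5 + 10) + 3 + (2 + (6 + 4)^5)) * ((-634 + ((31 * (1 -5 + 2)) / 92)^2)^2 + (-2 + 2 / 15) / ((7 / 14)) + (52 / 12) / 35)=897445257271674984998753222558426639 / 6718982410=133568627287368502725214500.00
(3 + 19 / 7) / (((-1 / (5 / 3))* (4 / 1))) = -50 / 21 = -2.38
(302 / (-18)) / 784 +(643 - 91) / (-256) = -30731 / 14112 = -2.18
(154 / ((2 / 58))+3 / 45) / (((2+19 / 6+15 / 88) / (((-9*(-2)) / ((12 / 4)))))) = 35371248 / 7045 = 5020.76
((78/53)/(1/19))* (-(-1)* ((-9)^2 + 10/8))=243789/106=2299.90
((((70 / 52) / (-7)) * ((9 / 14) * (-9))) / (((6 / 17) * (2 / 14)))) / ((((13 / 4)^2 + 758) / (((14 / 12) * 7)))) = 12495 / 53287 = 0.23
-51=-51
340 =340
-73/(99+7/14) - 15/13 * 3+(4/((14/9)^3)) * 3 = -1787389/1774682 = -1.01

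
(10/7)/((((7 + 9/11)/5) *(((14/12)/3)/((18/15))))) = 5940/2107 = 2.82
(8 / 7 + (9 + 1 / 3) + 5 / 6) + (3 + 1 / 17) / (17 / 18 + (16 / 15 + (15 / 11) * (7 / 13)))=313422055 / 25227762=12.42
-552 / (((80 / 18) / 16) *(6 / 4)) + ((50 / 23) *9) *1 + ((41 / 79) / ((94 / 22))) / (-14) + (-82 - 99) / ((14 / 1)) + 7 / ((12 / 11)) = -6721355777 / 5123940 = -1311.76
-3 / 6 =-1 / 2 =-0.50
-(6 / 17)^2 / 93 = -12 / 8959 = -0.00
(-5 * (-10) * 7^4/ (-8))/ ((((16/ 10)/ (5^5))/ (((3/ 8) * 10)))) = -14068359375/ 128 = -109909057.62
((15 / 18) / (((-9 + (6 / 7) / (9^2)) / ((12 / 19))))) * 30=-56700 / 32281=-1.76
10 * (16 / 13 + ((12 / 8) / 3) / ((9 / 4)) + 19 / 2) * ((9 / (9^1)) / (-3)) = -12815 / 351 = -36.51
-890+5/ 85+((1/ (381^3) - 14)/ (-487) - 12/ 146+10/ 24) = -118937737429844675/ 133701309564588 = -889.58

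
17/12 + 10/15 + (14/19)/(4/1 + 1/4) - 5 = -10633/3876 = -2.74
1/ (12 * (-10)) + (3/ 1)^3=3239/ 120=26.99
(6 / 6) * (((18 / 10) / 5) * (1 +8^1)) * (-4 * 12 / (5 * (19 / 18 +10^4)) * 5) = -0.02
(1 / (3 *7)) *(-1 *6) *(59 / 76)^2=-3481 / 20216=-0.17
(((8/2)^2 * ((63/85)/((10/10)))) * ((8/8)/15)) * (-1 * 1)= -336/425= -0.79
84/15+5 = 53/5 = 10.60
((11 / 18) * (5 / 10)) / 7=11 / 252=0.04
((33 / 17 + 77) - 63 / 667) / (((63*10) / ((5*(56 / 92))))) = 894043 / 2347173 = 0.38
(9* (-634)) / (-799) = 5706 / 799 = 7.14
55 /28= 1.96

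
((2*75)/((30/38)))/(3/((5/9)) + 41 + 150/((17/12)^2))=137275/87524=1.57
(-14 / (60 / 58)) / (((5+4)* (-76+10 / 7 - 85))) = 1421 / 150795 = 0.01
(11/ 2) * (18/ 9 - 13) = -121/ 2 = -60.50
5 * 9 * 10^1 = 450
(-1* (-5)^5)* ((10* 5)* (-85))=-13281250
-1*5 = -5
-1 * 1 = -1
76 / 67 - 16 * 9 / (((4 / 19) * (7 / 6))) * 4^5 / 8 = -35195372 / 469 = -75043.44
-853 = -853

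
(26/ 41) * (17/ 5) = 442/ 205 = 2.16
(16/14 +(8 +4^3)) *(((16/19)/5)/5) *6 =14.78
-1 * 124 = -124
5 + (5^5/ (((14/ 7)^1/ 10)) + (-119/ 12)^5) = -19974292439/ 248832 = -80272.20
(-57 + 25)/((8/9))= -36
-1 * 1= -1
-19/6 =-3.17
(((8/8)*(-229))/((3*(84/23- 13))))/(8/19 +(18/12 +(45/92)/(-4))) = 36826864/8112165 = 4.54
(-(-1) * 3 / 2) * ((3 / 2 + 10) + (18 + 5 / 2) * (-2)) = -177 / 4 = -44.25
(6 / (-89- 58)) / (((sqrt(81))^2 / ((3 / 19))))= -2 / 25137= -0.00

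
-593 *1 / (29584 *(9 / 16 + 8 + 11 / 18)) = -5337 / 2442529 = -0.00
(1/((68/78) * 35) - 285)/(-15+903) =-113037/352240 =-0.32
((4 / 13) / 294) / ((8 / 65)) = 5 / 588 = 0.01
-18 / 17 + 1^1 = -1 / 17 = -0.06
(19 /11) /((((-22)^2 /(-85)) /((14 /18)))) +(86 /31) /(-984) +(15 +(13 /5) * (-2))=1455729397 /152253090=9.56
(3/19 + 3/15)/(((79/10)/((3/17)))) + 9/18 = 1525/3002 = 0.51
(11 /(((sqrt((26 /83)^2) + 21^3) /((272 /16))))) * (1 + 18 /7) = 22825 /316519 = 0.07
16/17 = 0.94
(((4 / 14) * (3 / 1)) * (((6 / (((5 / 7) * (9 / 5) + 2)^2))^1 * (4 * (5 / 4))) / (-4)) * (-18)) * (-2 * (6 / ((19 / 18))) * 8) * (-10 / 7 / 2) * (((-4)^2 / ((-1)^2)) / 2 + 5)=90979200 / 10051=9051.76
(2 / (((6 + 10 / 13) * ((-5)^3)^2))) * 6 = 39 / 343750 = 0.00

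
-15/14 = -1.07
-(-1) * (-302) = -302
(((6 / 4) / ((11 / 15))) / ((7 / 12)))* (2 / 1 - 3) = -270 / 77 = -3.51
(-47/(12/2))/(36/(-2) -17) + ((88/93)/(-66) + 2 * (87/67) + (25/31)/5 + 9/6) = 2923066/654255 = 4.47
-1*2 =-2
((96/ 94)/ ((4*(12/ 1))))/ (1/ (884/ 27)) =0.70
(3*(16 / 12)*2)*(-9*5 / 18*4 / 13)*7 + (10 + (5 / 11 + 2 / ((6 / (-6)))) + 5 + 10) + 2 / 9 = -24968 / 1287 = -19.40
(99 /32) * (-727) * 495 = -35626635 /32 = -1113332.34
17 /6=2.83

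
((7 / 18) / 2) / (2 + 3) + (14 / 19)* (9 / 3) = 7693 / 3420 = 2.25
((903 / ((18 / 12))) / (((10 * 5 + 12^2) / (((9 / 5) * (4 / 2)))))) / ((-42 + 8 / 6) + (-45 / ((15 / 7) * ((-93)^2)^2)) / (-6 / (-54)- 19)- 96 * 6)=-56707883484 / 3130377042869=-0.02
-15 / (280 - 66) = -15 / 214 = -0.07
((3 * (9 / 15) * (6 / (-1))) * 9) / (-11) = 486 / 55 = 8.84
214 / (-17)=-214 / 17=-12.59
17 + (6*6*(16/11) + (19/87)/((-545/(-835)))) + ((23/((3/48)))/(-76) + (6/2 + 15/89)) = 11999094722/176393283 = 68.02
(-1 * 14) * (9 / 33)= -42 / 11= -3.82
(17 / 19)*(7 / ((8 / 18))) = 1071 / 76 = 14.09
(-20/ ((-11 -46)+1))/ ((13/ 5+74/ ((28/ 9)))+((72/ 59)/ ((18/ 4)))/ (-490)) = 2065/ 152559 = 0.01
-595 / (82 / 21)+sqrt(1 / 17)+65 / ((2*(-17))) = -154.05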